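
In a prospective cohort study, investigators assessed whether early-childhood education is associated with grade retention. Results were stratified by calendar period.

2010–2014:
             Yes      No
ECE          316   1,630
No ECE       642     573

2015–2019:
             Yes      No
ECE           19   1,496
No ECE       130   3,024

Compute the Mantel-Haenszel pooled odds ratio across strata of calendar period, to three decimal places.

OR_MH = Σ(aᵢdᵢ/nᵢ) / Σ(bᵢcᵢ/nᵢ), where nᵢ is the stratum total.
Stratum 1 (2010–2014): n = 3161; a·d/n = 316·573/3161 = 57.2819; b·c/n = 1630·642/3161 = 331.0535
Stratum 2 (2015–2019): n = 4669; a·d/n = 19·3024/4669 = 12.3058; b·c/n = 1496·130/4669 = 41.6535
OR_MH = (57.2819 + 12.3058) / (331.0535 + 41.6535) = 69.5877 / 372.7069 = 0.18671

0.187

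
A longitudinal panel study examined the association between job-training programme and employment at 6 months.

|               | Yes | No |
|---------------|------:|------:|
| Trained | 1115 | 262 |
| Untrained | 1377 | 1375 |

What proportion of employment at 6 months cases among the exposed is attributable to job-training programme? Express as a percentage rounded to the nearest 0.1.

38.2

Cells: a = 1115, b = 262, c = 1377, d = 1375.
Risk in exposed = 1115/1377 = 0.80973; risk in unexposed = 1377/2752 = 0.50036.
RR = 0.80973/0.50036 = 1.61829
AR% = (RR − 1)/RR × 100 = (1.61829 − 1)/1.61829 × 100 = 38.2062%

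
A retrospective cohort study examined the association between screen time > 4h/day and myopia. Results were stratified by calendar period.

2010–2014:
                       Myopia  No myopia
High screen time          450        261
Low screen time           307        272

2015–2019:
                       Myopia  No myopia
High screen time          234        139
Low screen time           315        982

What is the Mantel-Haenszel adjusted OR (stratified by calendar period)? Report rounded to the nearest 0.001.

2.632

OR_MH = Σ(aᵢdᵢ/nᵢ) / Σ(bᵢcᵢ/nᵢ), where nᵢ is the stratum total.
Stratum 1 (2010–2014): n = 1290; a·d/n = 450·272/1290 = 94.8837; b·c/n = 261·307/1290 = 62.1140
Stratum 2 (2015–2019): n = 1670; a·d/n = 234·982/1670 = 137.5976; b·c/n = 139·315/1670 = 26.2186
OR_MH = (94.8837 + 137.5976) / (62.1140 + 26.2186) = 232.4813 / 88.3325 = 2.63189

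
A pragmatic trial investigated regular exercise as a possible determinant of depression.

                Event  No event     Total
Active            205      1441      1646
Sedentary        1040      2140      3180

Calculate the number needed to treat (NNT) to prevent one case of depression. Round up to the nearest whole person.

Risk in treated group = 205/1646 = 0.12454; risk in control = 1040/3180 = 0.32704.
Absolute risk reduction = 0.32704 − 0.12454 = 0.20250
NNT = 1 / ARR = 1 / 0.20250 = 4.938 → round up → 5

5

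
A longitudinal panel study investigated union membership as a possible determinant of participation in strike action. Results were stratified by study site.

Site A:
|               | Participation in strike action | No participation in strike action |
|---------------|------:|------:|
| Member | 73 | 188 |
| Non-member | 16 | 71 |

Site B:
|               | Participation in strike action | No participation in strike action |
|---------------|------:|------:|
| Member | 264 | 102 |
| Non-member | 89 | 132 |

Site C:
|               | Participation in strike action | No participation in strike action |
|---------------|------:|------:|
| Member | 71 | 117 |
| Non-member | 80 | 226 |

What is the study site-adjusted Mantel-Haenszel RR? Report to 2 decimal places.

RR_MH = Σ(aᵢ·n₀ᵢ/nᵢ) / Σ(cᵢ·n₁ᵢ/nᵢ), with n₁ᵢ = aᵢ+bᵢ (exposed), n₀ᵢ = cᵢ+dᵢ (unexposed), nᵢ = n₁ᵢ+n₀ᵢ.
Stratum 1 (Site A): n₁ = 261, n₀ = 87, n = 348; a·n₀/n = 73·87/348 = 18.2500; c·n₁/n = 16·261/348 = 12.0000
Stratum 2 (Site B): n₁ = 366, n₀ = 221, n = 587; a·n₀/n = 264·221/587 = 99.3935; c·n₁/n = 89·366/587 = 55.4923
Stratum 3 (Site C): n₁ = 188, n₀ = 306, n = 494; a·n₀/n = 71·306/494 = 43.9798; c·n₁/n = 80·188/494 = 30.4453
RR_MH = (18.2500 + 99.3935 + 43.9798) / (12.0000 + 55.4923 + 30.4453) = 161.6233 / 97.9377 = 1.65027

1.65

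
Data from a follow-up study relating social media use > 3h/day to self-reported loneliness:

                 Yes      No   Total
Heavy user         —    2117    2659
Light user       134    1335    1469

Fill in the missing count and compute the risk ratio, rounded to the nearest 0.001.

The missing cell is in the exposed row: 2659 − 2117 = 542.
So a = 542, b = 2117, c = 134, d = 1335.
RR = [a/(a+b)] / [c/(c+d)] = (542/2659) / (134/1469) = 0.20384/0.09122 = 2.23459

2.235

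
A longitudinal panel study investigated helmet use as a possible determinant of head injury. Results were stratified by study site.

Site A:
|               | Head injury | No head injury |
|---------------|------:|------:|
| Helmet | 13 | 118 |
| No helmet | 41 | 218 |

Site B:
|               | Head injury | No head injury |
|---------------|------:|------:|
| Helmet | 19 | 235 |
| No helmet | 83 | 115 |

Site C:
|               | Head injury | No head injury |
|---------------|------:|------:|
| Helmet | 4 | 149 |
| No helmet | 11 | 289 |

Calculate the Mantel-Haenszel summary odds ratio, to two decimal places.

OR_MH = Σ(aᵢdᵢ/nᵢ) / Σ(bᵢcᵢ/nᵢ), where nᵢ is the stratum total.
Stratum 1 (Site A): n = 390; a·d/n = 13·218/390 = 7.2667; b·c/n = 118·41/390 = 12.4051
Stratum 2 (Site B): n = 452; a·d/n = 19·115/452 = 4.8341; b·c/n = 235·83/452 = 43.1527
Stratum 3 (Site C): n = 453; a·d/n = 4·289/453 = 2.5519; b·c/n = 149·11/453 = 3.6181
OR_MH = (7.2667 + 4.8341 + 2.5519) / (12.4051 + 43.1527 + 3.6181) = 14.6526 / 59.1759 = 0.24761

0.25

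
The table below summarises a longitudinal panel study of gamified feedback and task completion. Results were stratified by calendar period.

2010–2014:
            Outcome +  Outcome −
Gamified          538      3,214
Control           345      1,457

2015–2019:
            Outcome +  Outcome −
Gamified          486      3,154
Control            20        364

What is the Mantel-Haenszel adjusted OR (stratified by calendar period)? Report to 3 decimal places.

0.860

OR_MH = Σ(aᵢdᵢ/nᵢ) / Σ(bᵢcᵢ/nᵢ), where nᵢ is the stratum total.
Stratum 1 (2010–2014): n = 5554; a·d/n = 538·1457/5554 = 141.1354; b·c/n = 3214·345/5554 = 199.6453
Stratum 2 (2015–2019): n = 4024; a·d/n = 486·364/4024 = 43.9622; b·c/n = 3154·20/4024 = 15.6759
OR_MH = (141.1354 + 43.9622) / (199.6453 + 15.6759) = 185.0976 / 215.3212 = 0.85963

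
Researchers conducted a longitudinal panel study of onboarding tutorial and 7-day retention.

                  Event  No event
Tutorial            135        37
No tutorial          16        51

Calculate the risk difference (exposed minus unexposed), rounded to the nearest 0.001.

0.546

Cells: a = 135, b = 37, c = 16, d = 51.
Risk in exposed = 135/172 = 0.784884; risk in unexposed = 16/67 = 0.238806.
Risk difference = 0.784884 − 0.238806 = 0.546078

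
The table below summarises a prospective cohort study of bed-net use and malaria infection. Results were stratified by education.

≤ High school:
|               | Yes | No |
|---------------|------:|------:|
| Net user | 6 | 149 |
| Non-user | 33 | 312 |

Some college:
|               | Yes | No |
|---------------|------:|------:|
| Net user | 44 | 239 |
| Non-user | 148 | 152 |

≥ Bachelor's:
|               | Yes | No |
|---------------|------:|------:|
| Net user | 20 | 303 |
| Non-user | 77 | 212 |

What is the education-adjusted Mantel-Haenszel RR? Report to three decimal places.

RR_MH = Σ(aᵢ·n₀ᵢ/nᵢ) / Σ(cᵢ·n₁ᵢ/nᵢ), with n₁ᵢ = aᵢ+bᵢ (exposed), n₀ᵢ = cᵢ+dᵢ (unexposed), nᵢ = n₁ᵢ+n₀ᵢ.
Stratum 1 (≤ High school): n₁ = 155, n₀ = 345, n = 500; a·n₀/n = 6·345/500 = 4.1400; c·n₁/n = 33·155/500 = 10.2300
Stratum 2 (Some college): n₁ = 283, n₀ = 300, n = 583; a·n₀/n = 44·300/583 = 22.6415; c·n₁/n = 148·283/583 = 71.8422
Stratum 3 (≥ Bachelor's): n₁ = 323, n₀ = 289, n = 612; a·n₀/n = 20·289/612 = 9.4444; c·n₁/n = 77·323/612 = 40.6389
RR_MH = (4.1400 + 22.6415 + 9.4444) / (10.2300 + 71.8422 + 40.6389) = 36.2260 / 122.7111 = 0.29521

0.295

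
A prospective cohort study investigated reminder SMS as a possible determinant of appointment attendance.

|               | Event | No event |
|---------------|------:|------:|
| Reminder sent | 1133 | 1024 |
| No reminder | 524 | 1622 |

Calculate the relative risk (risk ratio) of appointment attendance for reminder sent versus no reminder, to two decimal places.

2.15

Cells: a = 1133, b = 1024, c = 524, d = 1622.
Risk in exposed = 1133/2157 = 0.52527; risk in unexposed = 524/2146 = 0.24418.
RR = 0.52527 / 0.24418 = 2.15119
The risk among the exposed is 2.15 times that among the unexposed.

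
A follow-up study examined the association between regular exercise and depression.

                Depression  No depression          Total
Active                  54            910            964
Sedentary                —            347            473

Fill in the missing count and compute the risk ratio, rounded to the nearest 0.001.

0.210

The missing cell is in the unexposed row: 473 − 347 = 126.
So a = 54, b = 910, c = 126, d = 347.
RR = [a/(a+b)] / [c/(c+d)] = (54/964) / (126/473) = 0.05602/0.26638 = 0.21028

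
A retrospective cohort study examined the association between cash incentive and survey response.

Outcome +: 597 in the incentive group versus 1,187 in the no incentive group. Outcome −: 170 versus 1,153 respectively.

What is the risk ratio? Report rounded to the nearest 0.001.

From the description: a = 597, b = 170, c = 1187, d = 1153.
Risk in exposed = 597/767 = 0.77836; risk in unexposed = 1187/2340 = 0.50726.
RR = 0.77836 / 0.50726 = 1.53442
The risk among the exposed is 1.53 times that among the unexposed.

1.534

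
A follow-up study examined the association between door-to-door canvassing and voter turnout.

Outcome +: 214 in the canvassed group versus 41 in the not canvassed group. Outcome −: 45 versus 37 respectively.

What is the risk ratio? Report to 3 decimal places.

1.572

From the description: a = 214, b = 45, c = 41, d = 37.
Risk in exposed = 214/259 = 0.82625; risk in unexposed = 41/78 = 0.52564.
RR = 0.82625 / 0.52564 = 1.57190
The risk among the exposed is 1.57 times that among the unexposed.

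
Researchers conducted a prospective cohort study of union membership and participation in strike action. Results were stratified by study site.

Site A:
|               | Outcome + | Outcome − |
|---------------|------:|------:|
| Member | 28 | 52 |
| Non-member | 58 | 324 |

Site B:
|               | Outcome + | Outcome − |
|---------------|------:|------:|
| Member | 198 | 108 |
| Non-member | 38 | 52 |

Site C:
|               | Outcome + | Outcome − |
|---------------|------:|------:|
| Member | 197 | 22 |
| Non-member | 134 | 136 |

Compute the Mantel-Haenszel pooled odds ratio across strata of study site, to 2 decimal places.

OR_MH = Σ(aᵢdᵢ/nᵢ) / Σ(bᵢcᵢ/nᵢ), where nᵢ is the stratum total.
Stratum 1 (Site A): n = 462; a·d/n = 28·324/462 = 19.6364; b·c/n = 52·58/462 = 6.5281
Stratum 2 (Site B): n = 396; a·d/n = 198·52/396 = 26.0000; b·c/n = 108·38/396 = 10.3636
Stratum 3 (Site C): n = 489; a·d/n = 197·136/489 = 54.7894; b·c/n = 22·134/489 = 6.0286
OR_MH = (19.6364 + 26.0000 + 54.7894) / (6.5281 + 10.3636 + 6.0286) = 100.4257 / 22.9204 = 4.38150

4.38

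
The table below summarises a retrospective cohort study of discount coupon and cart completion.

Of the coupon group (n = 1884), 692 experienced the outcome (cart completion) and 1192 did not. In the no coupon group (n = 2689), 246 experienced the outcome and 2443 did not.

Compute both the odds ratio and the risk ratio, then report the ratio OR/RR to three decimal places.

1.436

From the description: a = 692, b = 1192, c = 246, d = 2443.
OR = (692·2443)/(1192·246) = 1690556/293232 = 5.76525
Risk in exposed = 692/1884 = 0.36730; risk in unexposed = 246/2689 = 0.09148; RR = 4.01496
OR/RR = 5.76525 / 4.01496 = 1.43594
The outcome is not rare, so the OR lies further from 1 than the RR.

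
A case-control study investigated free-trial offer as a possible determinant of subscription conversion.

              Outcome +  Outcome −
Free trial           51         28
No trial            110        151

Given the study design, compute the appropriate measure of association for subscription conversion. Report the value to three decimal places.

Cells: a = 51, b = 28, c = 110, d = 151.
This is a case-control study: participants were sampled on outcome status, so risks in the source population cannot be estimated directly — relative risk is not valid here. The odds ratio is the appropriate measure.
OR = (a·d)/(b·c) = (51 × 151) / (28 × 110) = 7701 / 3080 = 2.50032

2.500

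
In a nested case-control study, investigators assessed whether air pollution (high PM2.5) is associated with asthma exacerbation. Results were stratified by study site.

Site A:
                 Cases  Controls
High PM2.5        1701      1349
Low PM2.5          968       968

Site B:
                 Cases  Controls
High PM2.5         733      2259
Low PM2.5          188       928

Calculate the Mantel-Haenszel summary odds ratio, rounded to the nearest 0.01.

1.36

OR_MH = Σ(aᵢdᵢ/nᵢ) / Σ(bᵢcᵢ/nᵢ), where nᵢ is the stratum total.
Stratum 1 (Site A): n = 4986; a·d/n = 1701·968/4986 = 330.2383; b·c/n = 1349·968/4986 = 261.8997
Stratum 2 (Site B): n = 4108; a·d/n = 733·928/4108 = 165.5852; b·c/n = 2259·188/4108 = 103.3817
OR_MH = (330.2383 + 165.5852) / (261.8997 + 103.3817) = 495.8235 / 365.2814 = 1.35737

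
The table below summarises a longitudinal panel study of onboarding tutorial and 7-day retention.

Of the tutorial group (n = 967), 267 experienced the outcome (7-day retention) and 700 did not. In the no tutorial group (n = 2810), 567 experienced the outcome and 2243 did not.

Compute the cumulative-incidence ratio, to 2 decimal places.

From the description: a = 267, b = 700, c = 567, d = 2243.
Risk in exposed = 267/967 = 0.27611; risk in unexposed = 567/2810 = 0.20178.
RR = 0.27611 / 0.20178 = 1.36838
The risk among the exposed is 1.37 times that among the unexposed.

1.37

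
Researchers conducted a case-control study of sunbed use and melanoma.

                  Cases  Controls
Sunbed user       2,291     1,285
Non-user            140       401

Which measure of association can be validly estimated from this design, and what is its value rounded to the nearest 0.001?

Cells: a = 2291, b = 1285, c = 140, d = 401.
This is a case-control study: participants were sampled on outcome status, so risks in the source population cannot be estimated directly — relative risk is not valid here. The odds ratio is the appropriate measure.
OR = (a·d)/(b·c) = (2291 × 401) / (1285 × 140) = 918691 / 179900 = 5.10668

5.107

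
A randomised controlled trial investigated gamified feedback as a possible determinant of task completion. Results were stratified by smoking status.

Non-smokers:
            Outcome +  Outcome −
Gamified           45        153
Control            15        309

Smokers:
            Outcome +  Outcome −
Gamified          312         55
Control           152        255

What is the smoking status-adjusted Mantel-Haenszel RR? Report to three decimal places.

2.469

RR_MH = Σ(aᵢ·n₀ᵢ/nᵢ) / Σ(cᵢ·n₁ᵢ/nᵢ), with n₁ᵢ = aᵢ+bᵢ (exposed), n₀ᵢ = cᵢ+dᵢ (unexposed), nᵢ = n₁ᵢ+n₀ᵢ.
Stratum 1 (Non-smokers): n₁ = 198, n₀ = 324, n = 522; a·n₀/n = 45·324/522 = 27.9310; c·n₁/n = 15·198/522 = 5.6897
Stratum 2 (Smokers): n₁ = 367, n₀ = 407, n = 774; a·n₀/n = 312·407/774 = 164.0620; c·n₁/n = 152·367/774 = 72.0724
RR_MH = (27.9310 + 164.0620) / (5.6897 + 72.0724) = 191.9930 / 77.7620 = 2.46898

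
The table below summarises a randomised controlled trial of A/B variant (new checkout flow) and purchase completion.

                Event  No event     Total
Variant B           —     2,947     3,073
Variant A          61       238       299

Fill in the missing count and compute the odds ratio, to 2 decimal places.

0.17

The missing cell is in the exposed row: 3073 − 2947 = 126.
So a = 126, b = 2947, c = 61, d = 238.
OR = (a·d)/(b·c) = (126 × 238) / (2947 × 61) = 29988 / 179767 = 0.16682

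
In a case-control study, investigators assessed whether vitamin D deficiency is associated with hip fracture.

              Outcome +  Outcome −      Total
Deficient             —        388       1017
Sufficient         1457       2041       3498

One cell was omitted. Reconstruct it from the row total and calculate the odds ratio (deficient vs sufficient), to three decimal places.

The missing cell is in the exposed row: 1017 − 388 = 629.
So a = 629, b = 388, c = 1457, d = 2041.
OR = (a·d)/(b·c) = (629 × 2041) / (388 × 1457) = 1283789 / 565316 = 2.27092

2.271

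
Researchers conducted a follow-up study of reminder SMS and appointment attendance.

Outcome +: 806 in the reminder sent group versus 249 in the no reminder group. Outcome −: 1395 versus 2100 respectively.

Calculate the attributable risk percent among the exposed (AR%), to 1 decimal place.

71.1

From the description: a = 806, b = 1395, c = 249, d = 2100.
Risk in exposed = 806/2201 = 0.36620; risk in unexposed = 249/2349 = 0.10600.
RR = 0.36620/0.10600 = 3.45461
AR% = (RR − 1)/RR × 100 = (3.45461 − 1)/3.45461 × 100 = 71.0531%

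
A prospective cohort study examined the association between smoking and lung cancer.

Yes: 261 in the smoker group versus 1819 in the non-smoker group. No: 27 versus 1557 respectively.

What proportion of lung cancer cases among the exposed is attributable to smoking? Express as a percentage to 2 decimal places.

40.55

From the description: a = 261, b = 27, c = 1819, d = 1557.
Risk in exposed = 261/288 = 0.90625; risk in unexposed = 1819/3376 = 0.53880.
RR = 0.90625/0.53880 = 1.68197
AR% = (RR − 1)/RR × 100 = (1.68197 − 1)/1.68197 × 100 = 40.5458%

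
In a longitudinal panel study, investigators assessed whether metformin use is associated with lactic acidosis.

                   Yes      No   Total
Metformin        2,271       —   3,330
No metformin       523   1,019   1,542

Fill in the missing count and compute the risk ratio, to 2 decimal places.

The missing cell is in the exposed row: 3330 − 2271 = 1059.
So a = 2271, b = 1059, c = 523, d = 1019.
RR = [a/(a+b)] / [c/(c+d)] = (2271/3330) / (523/1542) = 0.68198/0.33917 = 2.01074

2.01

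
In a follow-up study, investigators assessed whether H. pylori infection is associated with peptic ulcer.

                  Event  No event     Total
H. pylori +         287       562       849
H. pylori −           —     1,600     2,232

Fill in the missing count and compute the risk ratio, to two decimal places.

The missing cell is in the unexposed row: 2232 − 1600 = 632.
So a = 287, b = 562, c = 632, d = 1600.
RR = [a/(a+b)] / [c/(c+d)] = (287/849) / (632/2232) = 0.33804/0.28315 = 1.19385

1.19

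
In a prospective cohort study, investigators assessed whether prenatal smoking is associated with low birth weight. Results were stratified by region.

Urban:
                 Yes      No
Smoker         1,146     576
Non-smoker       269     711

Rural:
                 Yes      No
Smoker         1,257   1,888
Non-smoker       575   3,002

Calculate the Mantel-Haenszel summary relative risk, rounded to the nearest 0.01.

2.46

RR_MH = Σ(aᵢ·n₀ᵢ/nᵢ) / Σ(cᵢ·n₁ᵢ/nᵢ), with n₁ᵢ = aᵢ+bᵢ (exposed), n₀ᵢ = cᵢ+dᵢ (unexposed), nᵢ = n₁ᵢ+n₀ᵢ.
Stratum 1 (Urban): n₁ = 1722, n₀ = 980, n = 2702; a·n₀/n = 1146·980/2702 = 415.6477; c·n₁/n = 269·1722/2702 = 171.4352
Stratum 2 (Rural): n₁ = 3145, n₀ = 3577, n = 6722; a·n₀/n = 1257·3577/6722 = 668.8916; c·n₁/n = 575·3145/6722 = 269.0234
RR_MH = (415.6477 + 668.8916) / (171.4352 + 269.0234) = 1084.5392 / 440.4586 = 2.46230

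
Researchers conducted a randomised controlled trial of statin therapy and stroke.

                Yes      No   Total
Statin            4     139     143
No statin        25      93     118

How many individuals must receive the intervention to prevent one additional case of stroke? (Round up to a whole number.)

6

Risk in treated group = 4/143 = 0.02797; risk in control = 25/118 = 0.21186.
Absolute risk reduction = 0.21186 − 0.02797 = 0.18389
NNT = 1 / ARR = 1 / 0.18389 = 5.438 → round up → 6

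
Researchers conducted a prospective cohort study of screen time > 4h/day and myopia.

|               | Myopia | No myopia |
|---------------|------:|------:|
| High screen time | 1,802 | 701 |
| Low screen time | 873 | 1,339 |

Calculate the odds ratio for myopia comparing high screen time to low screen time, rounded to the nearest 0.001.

3.943

Cells: a = 1802, b = 701, c = 873, d = 1339.
OR = (a·d)/(b·c) = (1802 × 1339) / (701 × 873) = 2412878 / 611973 = 3.94279
The odds of myopia are about 3.94 times as high in the high screen time group.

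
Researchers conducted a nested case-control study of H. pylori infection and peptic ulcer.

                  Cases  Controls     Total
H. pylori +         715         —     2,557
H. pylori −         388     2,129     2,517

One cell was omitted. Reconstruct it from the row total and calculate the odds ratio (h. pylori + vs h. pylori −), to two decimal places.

The missing cell is in the exposed row: 2557 − 715 = 1842.
So a = 715, b = 1842, c = 388, d = 2129.
OR = (a·d)/(b·c) = (715 × 2129) / (1842 × 388) = 1522235 / 714696 = 2.12991

2.13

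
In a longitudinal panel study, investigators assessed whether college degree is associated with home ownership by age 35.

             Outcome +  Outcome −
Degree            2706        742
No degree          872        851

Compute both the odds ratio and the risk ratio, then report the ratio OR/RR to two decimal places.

2.30

Cells: a = 2706, b = 742, c = 872, d = 851.
OR = (2706·851)/(742·872) = 2302806/647024 = 3.55907
Risk in exposed = 2706/3448 = 0.78480; risk in unexposed = 872/1723 = 0.50609; RR = 1.55071
OR/RR = 3.55907 / 1.55071 = 2.29513
The outcome is not rare, so the OR lies further from 1 than the RR.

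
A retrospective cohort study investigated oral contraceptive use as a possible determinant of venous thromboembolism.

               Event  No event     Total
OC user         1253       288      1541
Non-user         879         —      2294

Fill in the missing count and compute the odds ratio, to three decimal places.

7.004

The missing cell is in the unexposed row: 2294 − 879 = 1415.
So a = 1253, b = 288, c = 879, d = 1415.
OR = (a·d)/(b·c) = (1253 × 1415) / (288 × 879) = 1772995 / 253152 = 7.00368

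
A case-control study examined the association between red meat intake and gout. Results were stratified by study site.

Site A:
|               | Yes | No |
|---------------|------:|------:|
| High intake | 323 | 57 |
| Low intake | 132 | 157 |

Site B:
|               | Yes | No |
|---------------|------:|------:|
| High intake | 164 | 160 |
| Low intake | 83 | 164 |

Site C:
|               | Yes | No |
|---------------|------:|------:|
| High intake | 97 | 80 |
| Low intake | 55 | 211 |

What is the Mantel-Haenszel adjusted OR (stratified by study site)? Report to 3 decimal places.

3.806

OR_MH = Σ(aᵢdᵢ/nᵢ) / Σ(bᵢcᵢ/nᵢ), where nᵢ is the stratum total.
Stratum 1 (Site A): n = 669; a·d/n = 323·157/669 = 75.8012; b·c/n = 57·132/669 = 11.2466
Stratum 2 (Site B): n = 571; a·d/n = 164·164/571 = 47.1033; b·c/n = 160·83/571 = 23.2574
Stratum 3 (Site C): n = 443; a·d/n = 97·211/443 = 46.2009; b·c/n = 80·55/443 = 9.9323
OR_MH = (75.8012 + 47.1033 + 46.2009) / (11.2466 + 23.2574 + 9.9323) = 169.1054 / 44.4364 = 3.80556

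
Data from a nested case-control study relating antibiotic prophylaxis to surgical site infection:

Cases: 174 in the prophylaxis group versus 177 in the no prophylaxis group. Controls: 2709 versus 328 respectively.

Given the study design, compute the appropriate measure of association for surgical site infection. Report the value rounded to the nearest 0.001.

From the description: a = 174, b = 2709, c = 177, d = 328.
This is a nested case-control study: participants were sampled on outcome status, so risks in the source population cannot be estimated directly — relative risk is not valid here. The odds ratio is the appropriate measure.
OR = (a·d)/(b·c) = (174 × 328) / (2709 × 177) = 57072 / 479493 = 0.11903

0.119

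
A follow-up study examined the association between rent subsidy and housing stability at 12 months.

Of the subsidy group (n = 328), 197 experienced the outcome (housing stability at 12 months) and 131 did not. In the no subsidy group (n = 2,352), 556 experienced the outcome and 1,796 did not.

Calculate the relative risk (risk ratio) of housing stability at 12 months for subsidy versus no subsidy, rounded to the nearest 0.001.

2.541

From the description: a = 197, b = 131, c = 556, d = 1796.
Risk in exposed = 197/328 = 0.60061; risk in unexposed = 556/2352 = 0.23639.
RR = 0.60061 / 0.23639 = 2.54071
The risk among the exposed is 2.54 times that among the unexposed.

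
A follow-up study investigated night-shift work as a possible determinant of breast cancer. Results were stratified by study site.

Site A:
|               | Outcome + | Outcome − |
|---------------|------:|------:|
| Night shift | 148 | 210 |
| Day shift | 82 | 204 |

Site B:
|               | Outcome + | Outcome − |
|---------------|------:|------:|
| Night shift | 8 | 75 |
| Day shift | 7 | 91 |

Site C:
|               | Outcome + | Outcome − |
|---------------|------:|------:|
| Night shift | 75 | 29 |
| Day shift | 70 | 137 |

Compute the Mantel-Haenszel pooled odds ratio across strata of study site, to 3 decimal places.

OR_MH = Σ(aᵢdᵢ/nᵢ) / Σ(bᵢcᵢ/nᵢ), where nᵢ is the stratum total.
Stratum 1 (Site A): n = 644; a·d/n = 148·204/644 = 46.8820; b·c/n = 210·82/644 = 26.7391
Stratum 2 (Site B): n = 181; a·d/n = 8·91/181 = 4.0221; b·c/n = 75·7/181 = 2.9006
Stratum 3 (Site C): n = 311; a·d/n = 75·137/311 = 33.0386; b·c/n = 29·70/311 = 6.5273
OR_MH = (46.8820 + 4.0221 + 33.0386) / (26.7391 + 2.9006 + 6.5273) = 83.9427 / 36.1670 = 2.32097

2.321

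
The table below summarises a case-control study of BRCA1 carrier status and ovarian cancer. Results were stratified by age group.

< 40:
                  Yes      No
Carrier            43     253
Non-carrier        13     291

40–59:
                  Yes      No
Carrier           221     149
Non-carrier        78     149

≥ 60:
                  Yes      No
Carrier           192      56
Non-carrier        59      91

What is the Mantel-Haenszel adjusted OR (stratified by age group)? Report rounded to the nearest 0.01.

OR_MH = Σ(aᵢdᵢ/nᵢ) / Σ(bᵢcᵢ/nᵢ), where nᵢ is the stratum total.
Stratum 1 (< 40): n = 600; a·d/n = 43·291/600 = 20.8550; b·c/n = 253·13/600 = 5.4817
Stratum 2 (40–59): n = 597; a·d/n = 221·149/597 = 55.1575; b·c/n = 149·78/597 = 19.4673
Stratum 3 (≥ 60): n = 398; a·d/n = 192·91/398 = 43.8995; b·c/n = 56·59/398 = 8.3015
OR_MH = (20.8550 + 55.1575 + 43.8995) / (5.4817 + 19.4673 + 8.3015) = 119.9120 / 33.2505 = 3.60632

3.61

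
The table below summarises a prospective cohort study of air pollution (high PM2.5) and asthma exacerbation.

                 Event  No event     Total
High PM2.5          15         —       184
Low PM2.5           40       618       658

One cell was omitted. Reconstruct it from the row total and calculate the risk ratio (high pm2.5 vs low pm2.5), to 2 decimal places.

1.34

The missing cell is in the exposed row: 184 − 15 = 169.
So a = 15, b = 169, c = 40, d = 618.
RR = [a/(a+b)] / [c/(c+d)] = (15/184) / (40/658) = 0.08152/0.06079 = 1.34103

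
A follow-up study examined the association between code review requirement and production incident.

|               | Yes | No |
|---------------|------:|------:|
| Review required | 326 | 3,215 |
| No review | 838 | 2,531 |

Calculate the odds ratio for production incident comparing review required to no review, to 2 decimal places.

Cells: a = 326, b = 3215, c = 838, d = 2531.
OR = (a·d)/(b·c) = (326 × 2531) / (3215 × 838) = 825106 / 2694170 = 0.30626
Exposure is associated with lower odds of production incident (OR = 0.31 < 1).

0.31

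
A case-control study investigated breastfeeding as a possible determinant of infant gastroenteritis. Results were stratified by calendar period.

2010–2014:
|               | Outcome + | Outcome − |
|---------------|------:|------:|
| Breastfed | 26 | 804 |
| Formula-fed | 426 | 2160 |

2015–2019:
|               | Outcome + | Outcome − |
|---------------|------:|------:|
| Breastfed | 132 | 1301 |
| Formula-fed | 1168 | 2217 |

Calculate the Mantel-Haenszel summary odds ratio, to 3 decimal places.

OR_MH = Σ(aᵢdᵢ/nᵢ) / Σ(bᵢcᵢ/nᵢ), where nᵢ is the stratum total.
Stratum 1 (2010–2014): n = 3416; a·d/n = 26·2160/3416 = 16.4403; b·c/n = 804·426/3416 = 100.2646
Stratum 2 (2015–2019): n = 4818; a·d/n = 132·2217/4818 = 60.7397; b·c/n = 1301·1168/4818 = 315.3939
OR_MH = (16.4403 + 60.7397) / (100.2646 + 315.3939) = 77.1800 / 415.6586 = 0.18568

0.186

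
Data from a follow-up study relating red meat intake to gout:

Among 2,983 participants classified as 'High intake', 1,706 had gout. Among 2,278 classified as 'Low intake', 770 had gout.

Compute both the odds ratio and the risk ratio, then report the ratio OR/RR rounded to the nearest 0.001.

From the description: a = 1706, b = 1277, c = 770, d = 1508.
OR = (1706·1508)/(1277·770) = 2572648/983290 = 2.61637
Risk in exposed = 1706/2983 = 0.57191; risk in unexposed = 770/2278 = 0.33802; RR = 1.69195
OR/RR = 2.61637 / 1.69195 = 1.54636
The outcome is not rare, so the OR lies further from 1 than the RR.

1.546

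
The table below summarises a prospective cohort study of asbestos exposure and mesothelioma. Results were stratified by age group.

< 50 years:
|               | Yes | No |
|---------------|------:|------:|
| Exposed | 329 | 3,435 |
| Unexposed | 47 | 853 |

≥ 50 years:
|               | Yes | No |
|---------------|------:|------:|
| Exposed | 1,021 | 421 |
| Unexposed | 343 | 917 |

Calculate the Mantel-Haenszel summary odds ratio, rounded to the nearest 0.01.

4.62

OR_MH = Σ(aᵢdᵢ/nᵢ) / Σ(bᵢcᵢ/nᵢ), where nᵢ is the stratum total.
Stratum 1 (< 50 years): n = 4664; a·d/n = 329·853/4664 = 60.1709; b·c/n = 3435·47/4664 = 34.6151
Stratum 2 (≥ 50 years): n = 2702; a·d/n = 1021·917/2702 = 346.5052; b·c/n = 421·343/2702 = 53.4430
OR_MH = (60.1709 + 346.5052) / (34.6151 + 53.4430) = 406.6761 / 88.0581 = 4.61827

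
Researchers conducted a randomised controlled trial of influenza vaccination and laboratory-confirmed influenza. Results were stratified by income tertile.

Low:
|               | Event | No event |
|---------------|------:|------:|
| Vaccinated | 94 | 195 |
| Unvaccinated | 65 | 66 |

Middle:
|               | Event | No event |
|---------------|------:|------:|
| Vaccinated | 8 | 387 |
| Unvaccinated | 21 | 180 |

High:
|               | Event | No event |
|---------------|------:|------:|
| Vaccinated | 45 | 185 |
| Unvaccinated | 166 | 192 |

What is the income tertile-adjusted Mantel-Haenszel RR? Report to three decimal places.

0.481

RR_MH = Σ(aᵢ·n₀ᵢ/nᵢ) / Σ(cᵢ·n₁ᵢ/nᵢ), with n₁ᵢ = aᵢ+bᵢ (exposed), n₀ᵢ = cᵢ+dᵢ (unexposed), nᵢ = n₁ᵢ+n₀ᵢ.
Stratum 1 (Low): n₁ = 289, n₀ = 131, n = 420; a·n₀/n = 94·131/420 = 29.3190; c·n₁/n = 65·289/420 = 44.7262
Stratum 2 (Middle): n₁ = 395, n₀ = 201, n = 596; a·n₀/n = 8·201/596 = 2.6980; c·n₁/n = 21·395/596 = 13.9178
Stratum 3 (High): n₁ = 230, n₀ = 358, n = 588; a·n₀/n = 45·358/588 = 27.3980; c·n₁/n = 166·230/588 = 64.9320
RR_MH = (29.3190 + 2.6980 + 27.3980) / (44.7262 + 13.9178 + 64.9320) = 59.4150 / 123.5759 = 0.48080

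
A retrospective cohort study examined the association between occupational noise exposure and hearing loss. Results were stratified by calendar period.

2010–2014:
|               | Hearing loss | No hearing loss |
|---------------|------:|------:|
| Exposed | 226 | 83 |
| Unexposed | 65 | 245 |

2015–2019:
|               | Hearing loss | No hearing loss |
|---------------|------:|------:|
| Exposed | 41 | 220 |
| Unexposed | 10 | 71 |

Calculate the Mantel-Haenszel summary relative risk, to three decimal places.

RR_MH = Σ(aᵢ·n₀ᵢ/nᵢ) / Σ(cᵢ·n₁ᵢ/nᵢ), with n₁ᵢ = aᵢ+bᵢ (exposed), n₀ᵢ = cᵢ+dᵢ (unexposed), nᵢ = n₁ᵢ+n₀ᵢ.
Stratum 1 (2010–2014): n₁ = 309, n₀ = 310, n = 619; a·n₀/n = 226·310/619 = 113.1826; c·n₁/n = 65·309/619 = 32.4475
Stratum 2 (2015–2019): n₁ = 261, n₀ = 81, n = 342; a·n₀/n = 41·81/342 = 9.7105; c·n₁/n = 10·261/342 = 7.6316
RR_MH = (113.1826 + 9.7105) / (32.4475 + 7.6316) = 122.8931 / 40.0791 = 3.06627

3.066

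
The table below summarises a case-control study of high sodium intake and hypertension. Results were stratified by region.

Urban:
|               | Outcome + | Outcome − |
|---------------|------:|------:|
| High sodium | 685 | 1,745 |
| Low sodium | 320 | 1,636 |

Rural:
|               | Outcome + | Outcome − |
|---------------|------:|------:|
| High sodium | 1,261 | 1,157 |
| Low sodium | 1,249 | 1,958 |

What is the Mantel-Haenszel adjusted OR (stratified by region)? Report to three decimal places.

1.807

OR_MH = Σ(aᵢdᵢ/nᵢ) / Σ(bᵢcᵢ/nᵢ), where nᵢ is the stratum total.
Stratum 1 (Urban): n = 4386; a·d/n = 685·1636/4386 = 255.5084; b·c/n = 1745·320/4386 = 127.3142
Stratum 2 (Rural): n = 5625; a·d/n = 1261·1958/5625 = 438.9401; b·c/n = 1157·1249/5625 = 256.9054
OR_MH = (255.5084 + 438.9401) / (127.3142 + 256.9054) = 694.4485 / 384.2196 = 1.80743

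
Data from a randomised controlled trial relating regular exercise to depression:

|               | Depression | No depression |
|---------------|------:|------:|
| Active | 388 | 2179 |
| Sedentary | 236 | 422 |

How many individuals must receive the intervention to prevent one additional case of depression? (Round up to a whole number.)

Risk in treated group = 388/2567 = 0.15115; risk in control = 236/658 = 0.35866.
Absolute risk reduction = 0.35866 − 0.15115 = 0.20751
NNT = 1 / ARR = 1 / 0.20751 = 4.819 → round up → 5

5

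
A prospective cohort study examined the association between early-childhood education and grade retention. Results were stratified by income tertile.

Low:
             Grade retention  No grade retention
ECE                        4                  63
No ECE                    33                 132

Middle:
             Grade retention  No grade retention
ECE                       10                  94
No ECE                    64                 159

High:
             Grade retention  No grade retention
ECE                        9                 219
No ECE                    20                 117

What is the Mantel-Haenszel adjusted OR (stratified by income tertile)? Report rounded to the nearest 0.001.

OR_MH = Σ(aᵢdᵢ/nᵢ) / Σ(bᵢcᵢ/nᵢ), where nᵢ is the stratum total.
Stratum 1 (Low): n = 232; a·d/n = 4·132/232 = 2.2759; b·c/n = 63·33/232 = 8.9612
Stratum 2 (Middle): n = 327; a·d/n = 10·159/327 = 4.8624; b·c/n = 94·64/327 = 18.3976
Stratum 3 (High): n = 365; a·d/n = 9·117/365 = 2.8849; b·c/n = 219·20/365 = 12.0000
OR_MH = (2.2759 + 4.8624 + 2.8849) / (8.9612 + 18.3976 + 12.0000) = 10.0232 / 39.3588 = 0.25466

0.255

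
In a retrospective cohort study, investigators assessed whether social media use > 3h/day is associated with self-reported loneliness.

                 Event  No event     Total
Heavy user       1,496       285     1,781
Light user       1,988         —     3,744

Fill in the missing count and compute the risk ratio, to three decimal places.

The missing cell is in the unexposed row: 3744 − 1988 = 1756.
So a = 1496, b = 285, c = 1988, d = 1756.
RR = [a/(a+b)] / [c/(c+d)] = (1496/1781) / (1988/3744) = 0.83998/0.53098 = 1.58193

1.582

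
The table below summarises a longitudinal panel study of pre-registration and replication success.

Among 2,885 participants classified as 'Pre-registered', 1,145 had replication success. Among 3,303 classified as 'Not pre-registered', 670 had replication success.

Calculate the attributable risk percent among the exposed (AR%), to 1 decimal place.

48.9

From the description: a = 1145, b = 1740, c = 670, d = 2633.
Risk in exposed = 1145/2885 = 0.39688; risk in unexposed = 670/3303 = 0.20285.
RR = 0.39688/0.20285 = 1.95656
AR% = (RR − 1)/RR × 100 = (1.95656 − 1)/1.95656 × 100 = 48.8899%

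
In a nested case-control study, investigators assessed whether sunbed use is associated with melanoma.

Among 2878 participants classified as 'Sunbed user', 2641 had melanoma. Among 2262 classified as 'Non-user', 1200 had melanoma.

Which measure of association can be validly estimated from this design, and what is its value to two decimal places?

9.86

From the description: a = 2641, b = 237, c = 1200, d = 1062.
This is a nested case-control study: participants were sampled on outcome status, so risks in the source population cannot be estimated directly — relative risk is not valid here. The odds ratio is the appropriate measure.
OR = (a·d)/(b·c) = (2641 × 1062) / (237 × 1200) = 2804742 / 284400 = 9.86196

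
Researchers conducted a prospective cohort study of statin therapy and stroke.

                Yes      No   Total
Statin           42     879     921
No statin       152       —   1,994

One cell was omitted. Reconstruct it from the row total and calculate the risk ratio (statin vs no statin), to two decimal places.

0.60

The missing cell is in the unexposed row: 1994 − 152 = 1842.
So a = 42, b = 879, c = 152, d = 1842.
RR = [a/(a+b)] / [c/(c+d)] = (42/921) / (152/1994) = 0.04560/0.07623 = 0.59823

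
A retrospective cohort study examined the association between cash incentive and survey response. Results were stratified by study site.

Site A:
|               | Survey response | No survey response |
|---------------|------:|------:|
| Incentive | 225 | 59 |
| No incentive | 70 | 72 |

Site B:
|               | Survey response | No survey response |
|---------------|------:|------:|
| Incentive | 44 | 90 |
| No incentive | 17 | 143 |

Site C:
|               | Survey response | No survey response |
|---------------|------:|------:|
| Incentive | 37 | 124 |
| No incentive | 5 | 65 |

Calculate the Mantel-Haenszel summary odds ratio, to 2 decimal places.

3.97

OR_MH = Σ(aᵢdᵢ/nᵢ) / Σ(bᵢcᵢ/nᵢ), where nᵢ is the stratum total.
Stratum 1 (Site A): n = 426; a·d/n = 225·72/426 = 38.0282; b·c/n = 59·70/426 = 9.6948
Stratum 2 (Site B): n = 294; a·d/n = 44·143/294 = 21.4014; b·c/n = 90·17/294 = 5.2041
Stratum 3 (Site C): n = 231; a·d/n = 37·65/231 = 10.4113; b·c/n = 124·5/231 = 2.6840
OR_MH = (38.0282 + 21.4014 + 10.4113) / (9.6948 + 5.2041 + 2.6840) = 69.8408 / 17.5829 = 3.97209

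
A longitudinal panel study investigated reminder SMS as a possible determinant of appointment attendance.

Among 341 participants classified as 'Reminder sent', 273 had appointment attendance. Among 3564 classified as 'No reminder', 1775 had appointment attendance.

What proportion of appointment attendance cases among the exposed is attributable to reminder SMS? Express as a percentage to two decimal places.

From the description: a = 273, b = 68, c = 1775, d = 1789.
Risk in exposed = 273/341 = 0.80059; risk in unexposed = 1775/3564 = 0.49804.
RR = 0.80059/0.49804 = 1.60749
AR% = (RR − 1)/RR × 100 = (1.60749 − 1)/1.60749 × 100 = 37.7911%

37.79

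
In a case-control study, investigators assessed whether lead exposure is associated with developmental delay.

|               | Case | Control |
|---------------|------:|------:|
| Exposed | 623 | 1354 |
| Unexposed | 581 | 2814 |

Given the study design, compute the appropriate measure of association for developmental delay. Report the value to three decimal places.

Cells: a = 623, b = 1354, c = 581, d = 2814.
This is a case-control study: participants were sampled on outcome status, so risks in the source population cannot be estimated directly — relative risk is not valid here. The odds ratio is the appropriate measure.
OR = (a·d)/(b·c) = (623 × 2814) / (1354 × 581) = 1753122 / 786674 = 2.22852

2.229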